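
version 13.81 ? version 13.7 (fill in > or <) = >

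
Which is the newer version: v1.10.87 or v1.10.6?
v1.10.87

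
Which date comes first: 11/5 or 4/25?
4/25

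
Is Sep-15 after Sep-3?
Yes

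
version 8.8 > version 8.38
False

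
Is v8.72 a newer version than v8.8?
Yes. Version numbers are compared segment by segment as integers, not as decimals: minor version 72 > 8, so v8.72 > v8.8 (even though the decimal 8.72 < 8.8).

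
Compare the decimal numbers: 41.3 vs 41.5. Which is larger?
41.5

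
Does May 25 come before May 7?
No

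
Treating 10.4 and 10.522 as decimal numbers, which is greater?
10.522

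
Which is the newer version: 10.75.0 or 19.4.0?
19.4.0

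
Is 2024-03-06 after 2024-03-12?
No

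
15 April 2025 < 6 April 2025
False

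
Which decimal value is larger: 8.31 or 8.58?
8.58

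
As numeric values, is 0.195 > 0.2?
False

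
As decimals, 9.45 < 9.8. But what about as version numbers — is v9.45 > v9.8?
True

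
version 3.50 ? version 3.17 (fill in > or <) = >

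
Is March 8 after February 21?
Yes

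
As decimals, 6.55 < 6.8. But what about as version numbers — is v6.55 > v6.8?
True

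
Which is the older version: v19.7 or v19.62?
v19.7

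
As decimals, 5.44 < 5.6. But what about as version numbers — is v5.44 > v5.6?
True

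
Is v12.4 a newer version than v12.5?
No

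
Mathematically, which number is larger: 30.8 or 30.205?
30.8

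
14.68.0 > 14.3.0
True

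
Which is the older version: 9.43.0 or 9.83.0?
9.43.0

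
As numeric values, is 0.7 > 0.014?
True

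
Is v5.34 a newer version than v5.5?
Yes. Version numbers are compared segment by segment as integers, not as decimals: minor version 34 > 5, so v5.34 > v5.5 (even though the decimal 5.34 < 5.5).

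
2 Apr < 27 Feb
False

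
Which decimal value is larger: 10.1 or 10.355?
10.355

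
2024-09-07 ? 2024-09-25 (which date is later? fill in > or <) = <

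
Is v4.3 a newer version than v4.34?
No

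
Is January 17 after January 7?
Yes. Day 17 comes after day 7 in January — this is a date comparison, not a decimal one (the decimal 1.17 would be smaller than 1.7).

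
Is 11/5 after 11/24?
No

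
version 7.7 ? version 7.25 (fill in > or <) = <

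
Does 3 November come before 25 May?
No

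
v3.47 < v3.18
False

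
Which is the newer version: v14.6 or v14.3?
v14.6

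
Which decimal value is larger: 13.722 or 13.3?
13.722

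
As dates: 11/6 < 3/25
False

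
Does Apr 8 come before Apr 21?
Yes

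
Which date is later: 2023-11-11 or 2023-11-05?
2023-11-11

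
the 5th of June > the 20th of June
False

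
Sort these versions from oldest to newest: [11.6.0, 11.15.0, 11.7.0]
[11.6.0, 11.7.0, 11.15.0]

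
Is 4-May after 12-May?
No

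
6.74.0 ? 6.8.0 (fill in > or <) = >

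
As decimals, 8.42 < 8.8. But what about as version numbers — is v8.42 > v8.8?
True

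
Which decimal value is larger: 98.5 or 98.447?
98.5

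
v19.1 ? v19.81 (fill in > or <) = <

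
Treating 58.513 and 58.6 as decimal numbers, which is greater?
58.6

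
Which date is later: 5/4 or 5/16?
5/16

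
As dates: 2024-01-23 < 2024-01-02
False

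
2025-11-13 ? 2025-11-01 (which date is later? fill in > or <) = >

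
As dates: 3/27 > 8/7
False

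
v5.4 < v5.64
True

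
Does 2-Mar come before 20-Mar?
Yes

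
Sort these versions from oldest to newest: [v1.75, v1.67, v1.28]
[v1.28, v1.67, v1.75]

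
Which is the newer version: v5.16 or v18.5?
v18.5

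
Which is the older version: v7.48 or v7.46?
v7.46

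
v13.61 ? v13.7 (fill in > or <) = >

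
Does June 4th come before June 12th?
Yes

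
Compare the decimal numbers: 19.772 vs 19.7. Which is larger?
19.772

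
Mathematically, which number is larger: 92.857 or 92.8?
92.857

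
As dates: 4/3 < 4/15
True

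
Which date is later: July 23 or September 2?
September 2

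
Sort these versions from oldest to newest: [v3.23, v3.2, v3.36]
[v3.2, v3.23, v3.36]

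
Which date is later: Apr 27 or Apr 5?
Apr 27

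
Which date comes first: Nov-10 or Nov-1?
Nov-1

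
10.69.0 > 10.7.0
True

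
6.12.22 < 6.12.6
False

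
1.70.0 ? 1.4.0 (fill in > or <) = >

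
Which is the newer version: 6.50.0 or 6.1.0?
6.50.0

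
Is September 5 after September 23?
No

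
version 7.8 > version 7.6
True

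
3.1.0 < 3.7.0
True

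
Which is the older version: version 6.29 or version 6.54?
version 6.29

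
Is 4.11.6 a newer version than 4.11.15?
No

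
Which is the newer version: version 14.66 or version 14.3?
version 14.66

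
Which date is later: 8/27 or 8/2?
8/27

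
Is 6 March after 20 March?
No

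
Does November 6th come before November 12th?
Yes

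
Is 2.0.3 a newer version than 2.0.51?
No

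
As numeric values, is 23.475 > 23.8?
False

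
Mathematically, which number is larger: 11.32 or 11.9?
11.9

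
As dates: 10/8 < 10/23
True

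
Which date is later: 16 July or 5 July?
16 July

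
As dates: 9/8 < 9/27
True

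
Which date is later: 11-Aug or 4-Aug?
11-Aug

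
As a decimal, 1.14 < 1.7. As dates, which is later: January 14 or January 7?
January 14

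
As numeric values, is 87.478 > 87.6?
False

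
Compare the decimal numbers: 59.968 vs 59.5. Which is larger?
59.968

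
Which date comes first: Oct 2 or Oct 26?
Oct 2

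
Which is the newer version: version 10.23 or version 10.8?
version 10.23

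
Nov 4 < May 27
False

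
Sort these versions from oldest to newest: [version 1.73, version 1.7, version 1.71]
[version 1.7, version 1.71, version 1.73]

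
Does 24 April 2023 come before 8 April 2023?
No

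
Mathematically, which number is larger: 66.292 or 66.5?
66.5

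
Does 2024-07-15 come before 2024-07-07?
No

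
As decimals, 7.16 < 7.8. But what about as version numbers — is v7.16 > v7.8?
True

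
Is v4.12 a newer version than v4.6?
Yes. Version numbers are compared segment by segment as integers, not as decimals: minor version 12 > 6, so v4.12 > v4.6 (even though the decimal 4.12 < 4.6).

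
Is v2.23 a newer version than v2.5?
Yes. Version numbers are compared segment by segment as integers, not as decimals: minor version 23 > 5, so v2.23 > v2.5 (even though the decimal 2.23 < 2.5).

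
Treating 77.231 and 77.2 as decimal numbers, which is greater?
77.231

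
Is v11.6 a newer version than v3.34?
Yes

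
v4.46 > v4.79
False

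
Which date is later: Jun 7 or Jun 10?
Jun 10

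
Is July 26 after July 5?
Yes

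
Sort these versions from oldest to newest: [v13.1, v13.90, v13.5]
[v13.1, v13.5, v13.90]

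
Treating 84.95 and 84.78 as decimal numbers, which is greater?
84.95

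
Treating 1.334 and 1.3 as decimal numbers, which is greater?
1.334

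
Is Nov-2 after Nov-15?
No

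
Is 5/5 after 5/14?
No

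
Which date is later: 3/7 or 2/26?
3/7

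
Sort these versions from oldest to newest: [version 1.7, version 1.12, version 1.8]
[version 1.7, version 1.8, version 1.12]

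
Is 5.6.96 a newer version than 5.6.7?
Yes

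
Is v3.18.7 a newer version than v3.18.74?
No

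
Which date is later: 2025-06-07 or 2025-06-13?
2025-06-13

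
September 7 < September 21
True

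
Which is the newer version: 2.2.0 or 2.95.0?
2.95.0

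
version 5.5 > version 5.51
False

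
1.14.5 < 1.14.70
True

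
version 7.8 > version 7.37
False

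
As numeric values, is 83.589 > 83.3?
True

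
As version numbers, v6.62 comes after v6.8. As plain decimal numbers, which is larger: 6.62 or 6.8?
6.8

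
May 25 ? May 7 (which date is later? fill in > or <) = >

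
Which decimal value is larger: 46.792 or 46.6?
46.792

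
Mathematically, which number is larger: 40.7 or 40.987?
40.987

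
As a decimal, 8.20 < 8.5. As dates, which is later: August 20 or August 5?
August 20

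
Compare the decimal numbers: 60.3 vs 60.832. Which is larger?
60.832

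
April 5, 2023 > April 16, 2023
False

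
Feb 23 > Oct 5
False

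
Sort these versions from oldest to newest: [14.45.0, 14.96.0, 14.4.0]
[14.4.0, 14.45.0, 14.96.0]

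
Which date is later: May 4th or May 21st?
May 21st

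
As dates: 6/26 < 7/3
True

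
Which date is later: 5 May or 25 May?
25 May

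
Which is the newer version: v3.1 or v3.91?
v3.91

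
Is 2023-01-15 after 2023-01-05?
Yes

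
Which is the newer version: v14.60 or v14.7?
v14.60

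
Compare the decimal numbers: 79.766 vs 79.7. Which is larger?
79.766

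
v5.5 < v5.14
True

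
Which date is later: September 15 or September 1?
September 15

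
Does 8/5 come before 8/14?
Yes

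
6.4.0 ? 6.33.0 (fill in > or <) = <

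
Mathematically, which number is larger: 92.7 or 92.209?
92.7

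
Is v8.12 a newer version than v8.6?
Yes. Version numbers are compared segment by segment as integers, not as decimals: minor version 12 > 6, so v8.12 > v8.6 (even though the decimal 8.12 < 8.6).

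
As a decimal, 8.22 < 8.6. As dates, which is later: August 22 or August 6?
August 22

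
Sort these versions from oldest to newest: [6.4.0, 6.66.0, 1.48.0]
[1.48.0, 6.4.0, 6.66.0]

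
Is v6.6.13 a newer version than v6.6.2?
Yes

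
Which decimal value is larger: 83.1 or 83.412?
83.412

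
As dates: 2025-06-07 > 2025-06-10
False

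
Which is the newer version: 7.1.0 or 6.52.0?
7.1.0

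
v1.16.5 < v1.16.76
True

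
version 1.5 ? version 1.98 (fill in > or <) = <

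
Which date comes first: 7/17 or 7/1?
7/1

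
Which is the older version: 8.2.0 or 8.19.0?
8.2.0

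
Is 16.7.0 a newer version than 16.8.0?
No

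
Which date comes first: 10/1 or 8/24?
8/24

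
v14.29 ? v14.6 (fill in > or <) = >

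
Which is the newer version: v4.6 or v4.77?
v4.77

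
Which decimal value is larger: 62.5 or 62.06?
62.5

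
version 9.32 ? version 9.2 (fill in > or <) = >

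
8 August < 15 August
True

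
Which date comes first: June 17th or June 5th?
June 5th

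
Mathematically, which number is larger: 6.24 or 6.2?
6.24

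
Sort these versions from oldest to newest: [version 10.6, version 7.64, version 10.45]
[version 7.64, version 10.6, version 10.45]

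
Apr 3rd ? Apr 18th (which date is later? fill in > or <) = <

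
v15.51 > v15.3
True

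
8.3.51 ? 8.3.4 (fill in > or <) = >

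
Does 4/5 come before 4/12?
Yes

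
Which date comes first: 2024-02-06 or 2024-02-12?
2024-02-06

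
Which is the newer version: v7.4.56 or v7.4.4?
v7.4.56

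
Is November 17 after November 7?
Yes. Day 17 comes after day 7 in November — this is a date comparison, not a decimal one (the decimal 11.17 would be smaller than 11.7).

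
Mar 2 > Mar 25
False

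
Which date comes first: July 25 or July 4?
July 4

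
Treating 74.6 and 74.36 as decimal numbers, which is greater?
74.6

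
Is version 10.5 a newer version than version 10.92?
No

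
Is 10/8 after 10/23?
No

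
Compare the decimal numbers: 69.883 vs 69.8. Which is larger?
69.883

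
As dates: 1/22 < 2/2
True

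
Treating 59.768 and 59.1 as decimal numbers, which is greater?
59.768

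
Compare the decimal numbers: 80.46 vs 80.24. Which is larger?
80.46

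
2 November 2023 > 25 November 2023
False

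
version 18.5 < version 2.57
False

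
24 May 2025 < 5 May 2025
False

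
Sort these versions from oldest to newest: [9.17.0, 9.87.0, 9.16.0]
[9.16.0, 9.17.0, 9.87.0]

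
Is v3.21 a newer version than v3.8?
Yes. Version numbers are compared segment by segment as integers, not as decimals: minor version 21 > 8, so v3.21 > v3.8 (even though the decimal 3.21 < 3.8).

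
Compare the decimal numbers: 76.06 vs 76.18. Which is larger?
76.18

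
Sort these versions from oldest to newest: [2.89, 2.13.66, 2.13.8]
[2.13.8, 2.13.66, 2.89]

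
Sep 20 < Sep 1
False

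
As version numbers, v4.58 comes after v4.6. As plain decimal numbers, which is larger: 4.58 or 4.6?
4.6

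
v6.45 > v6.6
True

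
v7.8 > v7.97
False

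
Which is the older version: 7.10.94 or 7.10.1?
7.10.1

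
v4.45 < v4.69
True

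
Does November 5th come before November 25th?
Yes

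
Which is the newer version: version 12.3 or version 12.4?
version 12.4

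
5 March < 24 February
False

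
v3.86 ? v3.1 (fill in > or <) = >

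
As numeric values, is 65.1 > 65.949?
False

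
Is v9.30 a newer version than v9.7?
Yes. Version numbers are compared segment by segment as integers, not as decimals: minor version 30 > 7, so v9.30 > v9.7 (even though the decimal 9.30 < 9.7).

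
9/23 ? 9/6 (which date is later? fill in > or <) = >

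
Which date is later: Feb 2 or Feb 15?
Feb 15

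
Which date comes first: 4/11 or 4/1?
4/1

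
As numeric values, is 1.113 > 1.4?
False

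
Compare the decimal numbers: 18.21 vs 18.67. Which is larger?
18.67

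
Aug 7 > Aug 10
False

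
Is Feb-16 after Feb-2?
Yes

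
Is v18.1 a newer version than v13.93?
Yes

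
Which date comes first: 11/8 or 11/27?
11/8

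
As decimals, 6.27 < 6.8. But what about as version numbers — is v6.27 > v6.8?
True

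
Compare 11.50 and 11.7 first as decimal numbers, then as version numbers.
As decimals: 11.50 < 11.7. As versions: v11.50 > v11.7 (minor version 50 > 7).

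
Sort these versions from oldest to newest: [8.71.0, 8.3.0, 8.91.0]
[8.3.0, 8.71.0, 8.91.0]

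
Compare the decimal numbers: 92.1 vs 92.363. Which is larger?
92.363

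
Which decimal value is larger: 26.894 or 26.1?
26.894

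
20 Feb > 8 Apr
False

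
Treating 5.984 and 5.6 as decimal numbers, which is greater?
5.984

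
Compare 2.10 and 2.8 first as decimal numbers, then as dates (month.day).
As decimals: 2.10 < 2.8. As dates: 2/10 is later than 2/8 (day 10 > day 8).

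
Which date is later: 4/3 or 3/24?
4/3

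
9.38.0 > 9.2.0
True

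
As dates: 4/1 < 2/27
False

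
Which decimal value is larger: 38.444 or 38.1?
38.444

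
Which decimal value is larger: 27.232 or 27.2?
27.232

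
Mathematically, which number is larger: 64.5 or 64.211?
64.5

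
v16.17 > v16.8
True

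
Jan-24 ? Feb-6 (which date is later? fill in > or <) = <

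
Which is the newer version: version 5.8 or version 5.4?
version 5.8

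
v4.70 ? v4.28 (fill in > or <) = >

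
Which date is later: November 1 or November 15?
November 15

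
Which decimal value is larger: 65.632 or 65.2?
65.632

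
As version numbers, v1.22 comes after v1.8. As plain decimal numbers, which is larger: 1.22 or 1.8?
1.8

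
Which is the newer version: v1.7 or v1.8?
v1.8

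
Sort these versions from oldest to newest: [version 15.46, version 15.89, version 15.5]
[version 15.5, version 15.46, version 15.89]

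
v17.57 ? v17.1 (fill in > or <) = >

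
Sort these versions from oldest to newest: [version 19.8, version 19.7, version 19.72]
[version 19.7, version 19.8, version 19.72]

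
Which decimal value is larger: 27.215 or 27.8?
27.8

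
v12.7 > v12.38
False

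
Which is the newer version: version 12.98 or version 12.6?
version 12.98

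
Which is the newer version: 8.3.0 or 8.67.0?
8.67.0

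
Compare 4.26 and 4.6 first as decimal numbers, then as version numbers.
As decimals: 4.26 < 4.6. As versions: v4.26 > v4.6 (minor version 26 > 6).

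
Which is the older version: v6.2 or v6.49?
v6.2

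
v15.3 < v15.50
True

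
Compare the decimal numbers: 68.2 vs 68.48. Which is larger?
68.48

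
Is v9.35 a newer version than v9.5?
Yes. Version numbers are compared segment by segment as integers, not as decimals: minor version 35 > 5, so v9.35 > v9.5 (even though the decimal 9.35 < 9.5).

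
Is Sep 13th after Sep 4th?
Yes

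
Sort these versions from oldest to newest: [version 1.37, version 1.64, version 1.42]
[version 1.37, version 1.42, version 1.64]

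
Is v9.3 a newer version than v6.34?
Yes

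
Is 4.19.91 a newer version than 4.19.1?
Yes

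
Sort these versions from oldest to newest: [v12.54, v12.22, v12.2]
[v12.2, v12.22, v12.54]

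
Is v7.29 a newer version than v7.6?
Yes. Version numbers are compared segment by segment as integers, not as decimals: minor version 29 > 6, so v7.29 > v7.6 (even though the decimal 7.29 < 7.6).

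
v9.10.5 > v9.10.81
False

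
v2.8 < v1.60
False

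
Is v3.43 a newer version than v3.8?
Yes. Version numbers are compared segment by segment as integers, not as decimals: minor version 43 > 8, so v3.43 > v3.8 (even though the decimal 3.43 < 3.8).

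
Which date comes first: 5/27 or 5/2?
5/2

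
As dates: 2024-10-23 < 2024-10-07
False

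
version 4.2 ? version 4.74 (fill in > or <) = <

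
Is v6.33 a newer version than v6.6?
Yes. Version numbers are compared segment by segment as integers, not as decimals: minor version 33 > 6, so v6.33 > v6.6 (even though the decimal 6.33 < 6.6).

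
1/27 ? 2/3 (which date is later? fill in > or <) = <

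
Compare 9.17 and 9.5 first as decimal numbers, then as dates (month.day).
As decimals: 9.17 < 9.5. As dates: 9/17 is later than 9/5 (day 17 > day 5).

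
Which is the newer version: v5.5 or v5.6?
v5.6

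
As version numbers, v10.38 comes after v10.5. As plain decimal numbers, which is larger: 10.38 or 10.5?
10.5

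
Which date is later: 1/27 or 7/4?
7/4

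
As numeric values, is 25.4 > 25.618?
False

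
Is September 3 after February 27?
Yes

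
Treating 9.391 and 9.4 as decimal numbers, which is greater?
9.4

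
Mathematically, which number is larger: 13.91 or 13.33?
13.91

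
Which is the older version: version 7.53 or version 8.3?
version 7.53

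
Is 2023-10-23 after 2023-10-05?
Yes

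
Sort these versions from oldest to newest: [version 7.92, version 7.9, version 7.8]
[version 7.8, version 7.9, version 7.92]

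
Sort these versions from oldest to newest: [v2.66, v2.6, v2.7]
[v2.6, v2.7, v2.66]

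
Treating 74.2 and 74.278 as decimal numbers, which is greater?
74.278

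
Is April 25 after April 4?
Yes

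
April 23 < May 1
True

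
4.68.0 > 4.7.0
True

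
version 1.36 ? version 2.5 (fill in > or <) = <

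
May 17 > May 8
True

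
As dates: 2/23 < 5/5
True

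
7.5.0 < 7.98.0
True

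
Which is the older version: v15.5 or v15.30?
v15.5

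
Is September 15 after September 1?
Yes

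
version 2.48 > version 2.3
True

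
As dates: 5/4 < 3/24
False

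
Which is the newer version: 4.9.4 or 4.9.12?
4.9.12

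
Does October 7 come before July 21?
No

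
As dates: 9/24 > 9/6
True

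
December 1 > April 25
True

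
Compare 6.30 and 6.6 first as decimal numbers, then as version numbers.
As decimals: 6.30 < 6.6. As versions: v6.30 > v6.6 (minor version 30 > 6).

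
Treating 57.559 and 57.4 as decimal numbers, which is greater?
57.559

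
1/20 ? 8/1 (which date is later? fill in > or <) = <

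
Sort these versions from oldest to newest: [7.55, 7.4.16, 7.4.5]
[7.4.5, 7.4.16, 7.55]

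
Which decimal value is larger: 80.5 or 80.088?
80.5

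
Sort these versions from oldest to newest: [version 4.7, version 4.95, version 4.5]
[version 4.5, version 4.7, version 4.95]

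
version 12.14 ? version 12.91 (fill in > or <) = <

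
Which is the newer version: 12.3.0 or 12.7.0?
12.7.0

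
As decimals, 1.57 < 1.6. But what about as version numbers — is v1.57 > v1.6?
True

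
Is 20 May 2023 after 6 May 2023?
Yes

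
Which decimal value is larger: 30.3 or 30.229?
30.3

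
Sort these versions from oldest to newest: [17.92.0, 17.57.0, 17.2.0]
[17.2.0, 17.57.0, 17.92.0]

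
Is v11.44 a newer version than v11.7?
Yes. Version numbers are compared segment by segment as integers, not as decimals: minor version 44 > 7, so v11.44 > v11.7 (even though the decimal 11.44 < 11.7).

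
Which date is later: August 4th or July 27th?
August 4th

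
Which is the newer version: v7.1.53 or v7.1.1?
v7.1.53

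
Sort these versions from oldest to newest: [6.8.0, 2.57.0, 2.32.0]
[2.32.0, 2.57.0, 6.8.0]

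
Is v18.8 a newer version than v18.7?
Yes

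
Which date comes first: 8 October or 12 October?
8 October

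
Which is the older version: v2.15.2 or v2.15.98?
v2.15.2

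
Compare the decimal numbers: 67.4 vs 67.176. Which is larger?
67.4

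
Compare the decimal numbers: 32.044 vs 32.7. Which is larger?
32.7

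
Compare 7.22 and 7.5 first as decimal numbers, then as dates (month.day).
As decimals: 7.22 < 7.5. As dates: 7/22 is later than 7/5 (day 22 > day 5).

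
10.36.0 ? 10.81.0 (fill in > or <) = <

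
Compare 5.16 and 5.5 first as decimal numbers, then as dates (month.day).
As decimals: 5.16 < 5.5. As dates: 5/16 is later than 5/5 (day 16 > day 5).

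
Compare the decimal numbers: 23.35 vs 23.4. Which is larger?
23.4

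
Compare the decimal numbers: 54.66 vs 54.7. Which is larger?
54.7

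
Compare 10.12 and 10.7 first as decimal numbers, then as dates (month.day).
As decimals: 10.12 < 10.7. As dates: 10/12 is later than 10/7 (day 12 > day 7).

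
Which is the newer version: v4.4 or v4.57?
v4.57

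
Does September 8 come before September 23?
Yes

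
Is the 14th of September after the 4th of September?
Yes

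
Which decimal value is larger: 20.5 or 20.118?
20.5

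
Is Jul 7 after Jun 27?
Yes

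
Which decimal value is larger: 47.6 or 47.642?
47.642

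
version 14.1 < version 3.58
False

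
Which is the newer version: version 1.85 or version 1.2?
version 1.85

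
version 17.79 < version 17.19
False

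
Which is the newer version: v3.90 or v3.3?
v3.90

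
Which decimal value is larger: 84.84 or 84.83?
84.84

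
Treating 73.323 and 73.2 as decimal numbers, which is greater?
73.323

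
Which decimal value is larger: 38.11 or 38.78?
38.78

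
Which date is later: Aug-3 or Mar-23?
Aug-3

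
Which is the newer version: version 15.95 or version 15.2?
version 15.95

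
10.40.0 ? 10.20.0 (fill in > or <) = >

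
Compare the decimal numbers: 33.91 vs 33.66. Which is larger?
33.91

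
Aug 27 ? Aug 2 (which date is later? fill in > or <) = >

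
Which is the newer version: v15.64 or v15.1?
v15.64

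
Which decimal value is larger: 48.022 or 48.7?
48.7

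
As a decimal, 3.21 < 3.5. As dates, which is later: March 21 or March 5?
March 21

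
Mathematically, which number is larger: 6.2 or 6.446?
6.446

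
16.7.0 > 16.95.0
False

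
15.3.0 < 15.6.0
True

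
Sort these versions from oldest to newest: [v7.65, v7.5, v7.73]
[v7.5, v7.65, v7.73]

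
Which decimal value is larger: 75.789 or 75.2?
75.789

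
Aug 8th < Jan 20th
False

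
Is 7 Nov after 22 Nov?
No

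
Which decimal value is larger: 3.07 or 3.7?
3.7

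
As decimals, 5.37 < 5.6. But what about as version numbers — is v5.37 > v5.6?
True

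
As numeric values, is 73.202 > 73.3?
False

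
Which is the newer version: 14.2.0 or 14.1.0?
14.2.0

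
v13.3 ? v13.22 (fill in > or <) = <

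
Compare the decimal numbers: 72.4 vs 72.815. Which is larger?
72.815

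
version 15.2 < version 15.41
True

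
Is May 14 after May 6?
Yes. Day 14 comes after day 6 in May — this is a date comparison, not a decimal one (the decimal 5.14 would be smaller than 5.6).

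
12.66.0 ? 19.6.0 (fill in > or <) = <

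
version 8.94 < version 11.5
True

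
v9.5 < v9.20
True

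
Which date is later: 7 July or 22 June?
7 July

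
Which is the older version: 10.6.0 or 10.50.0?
10.6.0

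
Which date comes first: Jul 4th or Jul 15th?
Jul 4th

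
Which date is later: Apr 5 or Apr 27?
Apr 27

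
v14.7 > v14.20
False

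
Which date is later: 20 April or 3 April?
20 April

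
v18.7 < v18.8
True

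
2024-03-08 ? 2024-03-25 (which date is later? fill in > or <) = <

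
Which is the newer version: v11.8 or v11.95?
v11.95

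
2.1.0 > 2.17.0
False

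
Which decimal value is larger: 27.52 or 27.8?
27.8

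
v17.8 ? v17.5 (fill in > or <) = >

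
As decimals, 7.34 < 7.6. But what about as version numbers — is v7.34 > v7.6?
True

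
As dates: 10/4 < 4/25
False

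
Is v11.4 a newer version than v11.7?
No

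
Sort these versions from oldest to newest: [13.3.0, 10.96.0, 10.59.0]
[10.59.0, 10.96.0, 13.3.0]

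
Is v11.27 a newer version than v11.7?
Yes. Version numbers are compared segment by segment as integers, not as decimals: minor version 27 > 7, so v11.27 > v11.7 (even though the decimal 11.27 < 11.7).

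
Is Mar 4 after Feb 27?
Yes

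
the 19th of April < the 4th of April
False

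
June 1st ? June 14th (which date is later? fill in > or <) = <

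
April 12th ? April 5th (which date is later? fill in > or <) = >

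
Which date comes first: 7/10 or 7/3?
7/3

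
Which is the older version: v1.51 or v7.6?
v1.51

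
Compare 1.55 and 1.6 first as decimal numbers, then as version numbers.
As decimals: 1.55 < 1.6. As versions: v1.55 > v1.6 (minor version 55 > 6).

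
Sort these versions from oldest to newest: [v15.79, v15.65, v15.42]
[v15.42, v15.65, v15.79]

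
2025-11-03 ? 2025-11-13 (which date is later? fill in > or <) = <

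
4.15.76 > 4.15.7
True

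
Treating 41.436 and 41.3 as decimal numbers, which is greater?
41.436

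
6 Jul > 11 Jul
False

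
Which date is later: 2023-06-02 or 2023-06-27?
2023-06-27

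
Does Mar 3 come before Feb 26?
No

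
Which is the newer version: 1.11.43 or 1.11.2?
1.11.43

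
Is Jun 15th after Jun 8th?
Yes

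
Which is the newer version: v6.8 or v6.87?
v6.87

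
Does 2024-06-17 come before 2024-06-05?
No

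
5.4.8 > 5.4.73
False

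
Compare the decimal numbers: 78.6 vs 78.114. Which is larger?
78.6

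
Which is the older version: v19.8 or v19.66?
v19.8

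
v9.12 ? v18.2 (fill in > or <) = <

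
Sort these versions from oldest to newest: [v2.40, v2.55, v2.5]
[v2.5, v2.40, v2.55]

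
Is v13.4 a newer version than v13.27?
No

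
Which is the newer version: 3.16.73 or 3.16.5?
3.16.73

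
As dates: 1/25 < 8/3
True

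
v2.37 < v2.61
True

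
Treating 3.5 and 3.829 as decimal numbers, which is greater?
3.829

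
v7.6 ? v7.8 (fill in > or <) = <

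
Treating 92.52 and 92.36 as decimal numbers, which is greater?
92.52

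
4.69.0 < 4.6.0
False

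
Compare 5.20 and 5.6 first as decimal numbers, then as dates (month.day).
As decimals: 5.20 < 5.6. As dates: 5/20 is later than 5/6 (day 20 > day 6).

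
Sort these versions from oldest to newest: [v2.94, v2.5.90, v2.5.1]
[v2.5.1, v2.5.90, v2.94]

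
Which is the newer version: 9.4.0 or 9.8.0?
9.8.0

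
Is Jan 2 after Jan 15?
No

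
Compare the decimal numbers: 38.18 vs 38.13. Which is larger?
38.18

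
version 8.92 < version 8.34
False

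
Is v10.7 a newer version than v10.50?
No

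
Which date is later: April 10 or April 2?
April 10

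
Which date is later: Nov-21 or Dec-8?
Dec-8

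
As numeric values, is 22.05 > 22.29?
False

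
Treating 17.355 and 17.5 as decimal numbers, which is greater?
17.5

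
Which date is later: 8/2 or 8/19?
8/19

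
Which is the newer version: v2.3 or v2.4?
v2.4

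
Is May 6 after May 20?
No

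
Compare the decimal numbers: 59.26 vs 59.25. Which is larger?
59.26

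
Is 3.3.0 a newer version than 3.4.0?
No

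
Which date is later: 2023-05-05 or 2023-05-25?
2023-05-25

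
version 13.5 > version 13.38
False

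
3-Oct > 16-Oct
False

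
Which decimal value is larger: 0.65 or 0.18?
0.65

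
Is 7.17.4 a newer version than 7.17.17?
No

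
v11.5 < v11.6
True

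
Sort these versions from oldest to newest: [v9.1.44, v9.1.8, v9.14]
[v9.1.8, v9.1.44, v9.14]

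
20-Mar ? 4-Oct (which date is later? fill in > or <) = <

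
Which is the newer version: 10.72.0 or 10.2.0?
10.72.0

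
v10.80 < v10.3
False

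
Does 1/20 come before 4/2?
Yes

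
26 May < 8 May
False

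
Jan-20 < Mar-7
True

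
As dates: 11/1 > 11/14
False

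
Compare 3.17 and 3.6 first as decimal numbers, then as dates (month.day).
As decimals: 3.17 < 3.6. As dates: 3/17 is later than 3/6 (day 17 > day 6).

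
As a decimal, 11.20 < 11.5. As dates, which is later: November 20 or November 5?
November 20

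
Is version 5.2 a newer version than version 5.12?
No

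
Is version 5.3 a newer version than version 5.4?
No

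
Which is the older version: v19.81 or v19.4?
v19.4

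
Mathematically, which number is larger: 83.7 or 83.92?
83.92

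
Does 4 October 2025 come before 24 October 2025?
Yes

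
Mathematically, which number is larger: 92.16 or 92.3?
92.3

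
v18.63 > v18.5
True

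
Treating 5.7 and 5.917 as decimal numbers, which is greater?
5.917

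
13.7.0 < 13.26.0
True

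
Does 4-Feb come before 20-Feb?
Yes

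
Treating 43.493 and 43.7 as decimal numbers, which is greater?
43.7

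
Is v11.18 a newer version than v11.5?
Yes. Version numbers are compared segment by segment as integers, not as decimals: minor version 18 > 5, so v11.18 > v11.5 (even though the decimal 11.18 < 11.5).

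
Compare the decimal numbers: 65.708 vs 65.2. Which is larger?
65.708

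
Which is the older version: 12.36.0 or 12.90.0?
12.36.0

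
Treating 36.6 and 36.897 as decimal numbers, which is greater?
36.897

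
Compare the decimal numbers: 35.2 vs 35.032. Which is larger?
35.2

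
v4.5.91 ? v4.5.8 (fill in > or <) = >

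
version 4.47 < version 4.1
False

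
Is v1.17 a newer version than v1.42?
No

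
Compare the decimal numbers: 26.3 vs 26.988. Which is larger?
26.988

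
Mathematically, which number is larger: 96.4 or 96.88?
96.88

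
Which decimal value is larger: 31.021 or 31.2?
31.2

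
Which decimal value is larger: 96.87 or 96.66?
96.87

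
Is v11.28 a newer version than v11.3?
Yes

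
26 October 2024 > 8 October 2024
True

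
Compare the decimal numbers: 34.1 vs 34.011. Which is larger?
34.1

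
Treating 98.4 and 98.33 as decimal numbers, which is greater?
98.4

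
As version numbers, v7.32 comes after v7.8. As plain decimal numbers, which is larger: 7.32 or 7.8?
7.8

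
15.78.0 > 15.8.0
True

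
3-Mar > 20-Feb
True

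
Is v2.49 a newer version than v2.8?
Yes. Version numbers are compared segment by segment as integers, not as decimals: minor version 49 > 8, so v2.49 > v2.8 (even though the decimal 2.49 < 2.8).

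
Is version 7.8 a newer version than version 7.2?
Yes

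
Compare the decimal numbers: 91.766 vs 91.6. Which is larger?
91.766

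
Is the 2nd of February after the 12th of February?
No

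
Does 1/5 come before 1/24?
Yes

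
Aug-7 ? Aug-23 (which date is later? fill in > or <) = <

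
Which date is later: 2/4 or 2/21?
2/21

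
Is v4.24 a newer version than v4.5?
Yes. Version numbers are compared segment by segment as integers, not as decimals: minor version 24 > 5, so v4.24 > v4.5 (even though the decimal 4.24 < 4.5).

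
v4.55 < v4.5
False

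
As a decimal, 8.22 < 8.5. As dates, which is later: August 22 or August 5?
August 22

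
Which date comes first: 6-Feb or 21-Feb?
6-Feb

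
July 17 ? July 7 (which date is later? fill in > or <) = >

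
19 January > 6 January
True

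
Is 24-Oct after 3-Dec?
No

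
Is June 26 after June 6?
Yes. Day 26 comes after day 6 in June — this is a date comparison, not a decimal one (the decimal 6.26 would be smaller than 6.6).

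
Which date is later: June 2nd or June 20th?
June 20th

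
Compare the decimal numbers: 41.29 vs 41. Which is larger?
41.29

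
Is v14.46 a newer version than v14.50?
No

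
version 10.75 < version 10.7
False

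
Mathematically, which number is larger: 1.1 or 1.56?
1.56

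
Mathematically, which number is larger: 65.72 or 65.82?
65.82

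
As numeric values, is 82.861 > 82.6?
True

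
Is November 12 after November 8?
Yes. Day 12 comes after day 8 in November — this is a date comparison, not a decimal one (the decimal 11.12 would be smaller than 11.8).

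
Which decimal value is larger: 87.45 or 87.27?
87.45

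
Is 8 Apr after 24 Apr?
No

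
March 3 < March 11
True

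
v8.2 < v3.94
False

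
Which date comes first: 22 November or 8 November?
8 November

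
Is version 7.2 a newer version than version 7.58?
No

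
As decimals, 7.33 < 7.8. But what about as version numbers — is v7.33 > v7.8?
True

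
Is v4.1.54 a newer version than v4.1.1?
Yes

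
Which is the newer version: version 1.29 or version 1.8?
version 1.29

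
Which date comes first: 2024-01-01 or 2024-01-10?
2024-01-01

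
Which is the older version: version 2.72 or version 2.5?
version 2.5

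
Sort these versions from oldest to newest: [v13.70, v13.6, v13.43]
[v13.6, v13.43, v13.70]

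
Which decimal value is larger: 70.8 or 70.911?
70.911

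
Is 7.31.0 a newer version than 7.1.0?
Yes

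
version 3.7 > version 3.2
True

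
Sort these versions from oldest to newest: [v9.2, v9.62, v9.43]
[v9.2, v9.43, v9.62]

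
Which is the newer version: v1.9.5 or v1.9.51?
v1.9.51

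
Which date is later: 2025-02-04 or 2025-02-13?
2025-02-13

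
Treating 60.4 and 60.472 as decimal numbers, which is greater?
60.472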